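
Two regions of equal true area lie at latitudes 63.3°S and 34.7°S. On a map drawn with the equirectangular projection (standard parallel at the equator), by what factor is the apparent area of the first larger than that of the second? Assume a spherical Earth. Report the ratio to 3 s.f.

For the equirectangular projection with φ₀ = 0 (plate carrée), h = 1 along meridians and k = sec φ along parallels.
Areal scale at 63.3°: h·k = 1.000 × 2.226 = 2.226.
Areal scale at 34.7°: h·k = 1.000 × 1.216 = 1.216.
Ratio = 2.226/1.216 ≈ 1.83.

1.83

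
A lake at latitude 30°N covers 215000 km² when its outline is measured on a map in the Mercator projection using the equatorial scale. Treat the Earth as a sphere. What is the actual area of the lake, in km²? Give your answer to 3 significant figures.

161000 km²

For Mercator, h = k = sec φ (a conformal cylindrical projection has a single point scale, 1/cos φ).
Areal scale = k² = sec²φ = 1/cos²(30°) = 1/0.8660² = 1.333.
True area = apparent / (areal scale) = 215000 / 1.333 ≈ 161000 km².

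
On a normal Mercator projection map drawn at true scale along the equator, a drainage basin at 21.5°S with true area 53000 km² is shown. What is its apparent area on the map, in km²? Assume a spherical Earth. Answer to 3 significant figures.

The Mercator projection is conformal; its linear scale factor is the same in every direction and equals sec φ = 1/cos φ.
Areal scale = k² = sec²φ = 1/cos²(21.5°) = 1/0.9304² = 1.155.
Apparent area = 53000 × 1.155 ≈ 61200 km².

61200 km²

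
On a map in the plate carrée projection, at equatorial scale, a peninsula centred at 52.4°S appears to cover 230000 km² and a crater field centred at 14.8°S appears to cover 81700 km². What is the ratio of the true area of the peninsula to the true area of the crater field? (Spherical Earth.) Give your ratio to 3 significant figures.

Plate carrée has h = 1 and k = sec φ, giving areal scale sec φ; true area = (apparent area) · cos φ.
True area of peninsula: 230000 × cos(52.4°) = 230000 × 0.6101 = 140300 km².
True area of crater field: 81700 × cos(14.8°) = 81700 × 0.9668 = 78990 km².
Ratio = 140300 / 78990 ≈ 1.78.

1.78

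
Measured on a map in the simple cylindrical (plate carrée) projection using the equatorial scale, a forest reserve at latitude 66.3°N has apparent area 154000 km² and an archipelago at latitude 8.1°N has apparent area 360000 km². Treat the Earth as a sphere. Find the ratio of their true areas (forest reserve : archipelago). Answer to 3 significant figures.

On the plate carrée, areal scale = h·k = 1 × sec φ, so true area = apparent × cos φ.
True area of forest reserve: 154000 × cos(66.3°) = 154000 × 0.4019 = 61900 km².
True area of archipelago: 360000 × cos(8.1°) = 360000 × 0.9900 = 356400 km².
Ratio = 61900 / 356400 ≈ 0.174.

0.174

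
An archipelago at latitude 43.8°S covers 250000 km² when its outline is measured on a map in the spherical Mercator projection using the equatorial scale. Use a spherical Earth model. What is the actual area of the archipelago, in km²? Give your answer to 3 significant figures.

130000 km²

For Mercator, h = k = sec φ (a conformal cylindrical projection has a single point scale, 1/cos φ).
Areal scale = k² = sec²φ = 1/cos²(43.8°) = 1/0.7218² = 1.920.
True area = apparent / (areal scale) = 250000 / 1.920 ≈ 130000 km².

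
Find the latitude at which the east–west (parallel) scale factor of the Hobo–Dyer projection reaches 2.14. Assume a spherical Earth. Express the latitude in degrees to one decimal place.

Hobo–Dyer is a cylindrical equal-area projection with standard parallels at ±37.5°. Cylindrical equal-area (φ₀ = 37.5°): h = cos φ / cos 37.5° along meridians, k = cos 37.5° / cos φ along parallels; h·k = 1.
k = cos φ₀ / cos φ = 2.14  ⇒  cos φ = cos 37.5° / 2.14 = 0.3707.
φ = arccos(0.3707) ≈ 68.2°.

68.2°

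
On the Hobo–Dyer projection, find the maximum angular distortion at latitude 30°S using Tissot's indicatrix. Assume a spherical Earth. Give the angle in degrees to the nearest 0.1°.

10.0°

Hobo–Dyer is a cylindrical equal-area projection with standard parallels at ±37.5°. For cylindrical equal-area with standard parallel φ₀, h = cos φ / cos φ₀ and k = cos φ₀ / cos φ, so h·k = 1.
At 30°: h = 1.092, k = 0.9161; principal scales a = 1.092, b = 0.9161.
sin(ω/2) = (a − b)/(a + b) = 0.1755/2.008 = 0.08742, so ω = 2 arcsin(0.08742) ≈ 10.0°.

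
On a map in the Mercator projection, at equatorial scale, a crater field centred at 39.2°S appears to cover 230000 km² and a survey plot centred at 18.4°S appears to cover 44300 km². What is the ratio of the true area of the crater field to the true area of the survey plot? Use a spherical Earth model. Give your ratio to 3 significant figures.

Mercator's areal exaggeration is sec²φ; hence true area = (apparent area) · cos²φ.
True area of crater field: 230000 × cos²(39.2°) = 230000 × 0.6005 = 138100 km².
True area of survey plot: 44300 × cos²(18.4°) = 44300 × 0.9004 = 39890 km².
Ratio = 138100 / 39890 ≈ 3.46.

3.46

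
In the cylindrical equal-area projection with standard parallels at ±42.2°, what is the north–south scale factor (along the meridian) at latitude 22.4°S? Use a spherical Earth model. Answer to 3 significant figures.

1.25

Cylindrical equal-area (φ₀ = 42.2°): h = cos φ / cos 42.2° along meridians, k = cos 42.2° / cos φ along parallels; h·k = 1.
h = cos 22.4° / cos 42.2° = 0.9245/0.7408 = 1.248.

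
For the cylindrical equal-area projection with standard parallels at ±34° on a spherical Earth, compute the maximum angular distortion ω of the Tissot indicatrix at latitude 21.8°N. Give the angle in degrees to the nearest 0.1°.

13.0°

A cylindrical equal-area projection with standard parallel φ₀ has meridian scale h = cos φ / cos φ₀ and parallel scale k = cos φ₀ / cos φ (so areas are preserved, h·k = 1).
At 21.8°: h = 1.120, k = 0.8929; principal scales a = 1.120, b = 0.8929.
sin(ω/2) = (a − b)/(a + b) = 0.2271/2.013 = 0.1128, so ω = 2 arcsin(0.1128) ≈ 13.0°.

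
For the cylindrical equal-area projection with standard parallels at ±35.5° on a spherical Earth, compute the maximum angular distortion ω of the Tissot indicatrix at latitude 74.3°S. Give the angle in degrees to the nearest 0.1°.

106.5°

A cylindrical equal-area projection with standard parallel φ₀ has meridian scale h = cos φ / cos φ₀ and parallel scale k = cos φ₀ / cos φ (so areas are preserved, h·k = 1).
At 74.3°: h = 0.3324, k = 3.009; principal scales a = 3.009, b = 0.3324.
sin(ω/2) = (a − b)/(a + b) = 2.676/3.341 = 0.8010, so ω = 2 arcsin(0.8010) ≈ 106.5°.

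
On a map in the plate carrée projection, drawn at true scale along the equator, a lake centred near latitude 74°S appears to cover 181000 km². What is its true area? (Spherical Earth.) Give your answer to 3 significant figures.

49900 km²

Plate carrée maps x = Rλ, y = Rφ. The meridian scale is h = 1 and the parallel scale is k = 1/cos φ = sec φ.
Areal scale = h·k = 1 × sec φ; at 74°, h = 1.000, k = 3.628, so h·k = 3.628.
True area = apparent / (areal scale) = 181000 / 3.628 ≈ 49900 km².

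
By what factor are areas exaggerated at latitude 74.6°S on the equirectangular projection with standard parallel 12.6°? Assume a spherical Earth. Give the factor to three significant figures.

The equidistant cylindrical projection with φ₀ = 12.6° has h = 1 (meridians true) and k = cos φ₀ / cos φ along parallels.
Areal scale = h·k = 1 × cos φ₀ / cos φ; at 74.6°, h = 1.000, k = 3.675, so h·k = 3.675.

3.67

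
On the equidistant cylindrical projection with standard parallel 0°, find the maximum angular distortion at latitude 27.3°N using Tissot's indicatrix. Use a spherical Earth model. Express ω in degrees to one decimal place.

6.8°

For the equirectangular projection with φ₀ = 0 (plate carrée), h = 1 along meridians and k = sec φ along parallels.
At 27.3°: h = 1.000, k = 1.125; principal scales a = 1.125, b = 1.000.
sin(ω/2) = (a − b)/(a + b) = 0.1253/2.125 = 0.05898, so ω = 2 arcsin(0.05898) ≈ 6.8°.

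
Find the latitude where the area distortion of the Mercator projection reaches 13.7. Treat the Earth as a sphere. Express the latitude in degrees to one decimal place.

Mercator areal scale is sec²φ.
sec²φ = 13.7  ⇒  cos²φ = 0.07299  ⇒  cos φ = 0.2702.
φ = arccos(0.2702) ≈ 74.3°.

74.3°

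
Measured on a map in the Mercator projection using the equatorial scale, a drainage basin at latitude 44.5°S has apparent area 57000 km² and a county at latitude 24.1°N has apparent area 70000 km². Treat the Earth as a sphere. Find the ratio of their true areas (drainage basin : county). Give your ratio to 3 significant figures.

Since Mercator area scale is 1/cos²φ, the true area equals the apparent area multiplied by cos²φ.
True area of drainage basin: 57000 × cos²(44.5°) = 57000 × 0.5087 = 29000 km².
True area of county: 70000 × cos²(24.1°) = 70000 × 0.8333 = 58330 km².
Ratio = 29000 / 58330 ≈ 0.497.

0.497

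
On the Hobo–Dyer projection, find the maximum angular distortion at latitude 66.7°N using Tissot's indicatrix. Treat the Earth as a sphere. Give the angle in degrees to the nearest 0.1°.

The Hobo–Dyer projection is cylindrical equal-area with φ₀ = 37.5°. Cylindrical equal-area (φ₀ = 37.5°): h = cos φ / cos 37.5° along meridians, k = cos 37.5° / cos φ along parallels; h·k = 1.
At 66.7°: h = 0.4986, k = 2.006; principal scales a = 2.006, b = 0.4986.
sin(ω/2) = (a − b)/(a + b) = 1.507/2.504 = 0.6018, so ω = 2 arcsin(0.6018) ≈ 74.0°.

74.0°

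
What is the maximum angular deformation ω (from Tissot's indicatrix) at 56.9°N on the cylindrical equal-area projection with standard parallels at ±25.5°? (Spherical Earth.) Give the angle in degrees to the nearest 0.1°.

A cylindrical equal-area projection with standard parallel φ₀ has meridian scale h = cos φ / cos φ₀ and parallel scale k = cos φ₀ / cos φ (so areas are preserved, h·k = 1).
At 56.9°: h = 0.6050, k = 1.653; principal scales a = 1.653, b = 0.6050.
sin(ω/2) = (a − b)/(a + b) = 1.048/2.258 = 0.4640, so ω = 2 arcsin(0.4640) ≈ 55.3°.

55.3°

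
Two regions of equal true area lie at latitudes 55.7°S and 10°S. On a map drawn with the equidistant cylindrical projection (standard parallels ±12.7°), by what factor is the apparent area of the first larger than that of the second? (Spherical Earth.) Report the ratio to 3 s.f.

In the equirectangular projection with standard parallel φ₀ = 12.7° (x = Rλ cos φ₀, y = Rφ), meridians are true-scale (h = 1) and the parallel scale is k = cos φ₀ / cos φ.
Areal scale at 55.7°: h·k = 1.000 × 1.731 = 1.731.
Areal scale at 10°: h·k = 1.000 × 0.9906 = 0.9906.
Ratio = 1.731/0.9906 ≈ 1.75.

1.75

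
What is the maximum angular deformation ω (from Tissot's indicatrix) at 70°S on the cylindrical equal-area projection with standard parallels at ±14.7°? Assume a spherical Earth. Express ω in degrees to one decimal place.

For cylindrical equal-area with standard parallel φ₀, h = cos φ / cos φ₀ and k = cos φ₀ / cos φ, so h·k = 1.
At 70°: h = 0.3536, k = 2.828; principal scales a = 2.828, b = 0.3536.
sin(ω/2) = (a − b)/(a + b) = 2.475/3.182 = 0.7777, so ω = 2 arcsin(0.7777) ≈ 102.1°.

102.1°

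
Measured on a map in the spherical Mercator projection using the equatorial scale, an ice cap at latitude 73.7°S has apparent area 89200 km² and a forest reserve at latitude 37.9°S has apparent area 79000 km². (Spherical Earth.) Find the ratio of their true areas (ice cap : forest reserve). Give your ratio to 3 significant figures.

0.143

Mercator's areal exaggeration is sec²φ; hence true area = (apparent area) · cos²φ.
True area of ice cap: 89200 × cos²(73.7°) = 89200 × 0.07877 = 7027 km².
True area of forest reserve: 79000 × cos²(37.9°) = 79000 × 0.6227 = 49190 km².
Ratio = 7027 / 49190 ≈ 0.143.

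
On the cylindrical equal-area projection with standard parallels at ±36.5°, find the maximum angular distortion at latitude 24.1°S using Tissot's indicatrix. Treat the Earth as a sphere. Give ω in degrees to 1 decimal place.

14.5°

For cylindrical equal-area with standard parallel φ₀, h = cos φ / cos φ₀ and k = cos φ₀ / cos φ, so h·k = 1.
At 24.1°: h = 1.136, k = 0.8806; principal scales a = 1.136, b = 0.8806.
sin(ω/2) = (a − b)/(a + b) = 0.2550/2.016 = 0.1265, so ω = 2 arcsin(0.1265) ≈ 14.5°.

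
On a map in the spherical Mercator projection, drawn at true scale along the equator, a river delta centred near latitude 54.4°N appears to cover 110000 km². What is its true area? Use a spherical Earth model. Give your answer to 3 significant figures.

For Mercator, h = k = sec φ (a conformal cylindrical projection has a single point scale, 1/cos φ).
Areal scale = k² = sec²φ = 1/cos²(54.4°) = 1/0.5821² = 2.951.
True area = apparent / (areal scale) = 110000 / 2.951 ≈ 37300 km².

37300 km²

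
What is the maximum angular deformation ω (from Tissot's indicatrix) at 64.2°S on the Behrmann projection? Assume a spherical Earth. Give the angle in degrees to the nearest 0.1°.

The Behrmann projection is cylindrical equal-area with φ₀ = 30°. A cylindrical equal-area projection with standard parallel φ₀ has meridian scale h = cos φ / cos φ₀ and parallel scale k = cos φ₀ / cos φ (so areas are preserved, h·k = 1).
At 64.2°: h = 0.5026, k = 1.990; principal scales a = 1.990, b = 0.5026.
sin(ω/2) = (a − b)/(a + b) = 1.487/2.492 = 0.5967, so ω = 2 arcsin(0.5967) ≈ 73.3°.

73.3°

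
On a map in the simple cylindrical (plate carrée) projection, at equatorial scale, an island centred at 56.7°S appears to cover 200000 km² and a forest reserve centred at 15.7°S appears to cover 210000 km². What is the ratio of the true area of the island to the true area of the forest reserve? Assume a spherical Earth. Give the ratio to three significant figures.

On the plate carrée, areal scale = h·k = 1 × sec φ, so true area = apparent × cos φ.
True area of island: 200000 × cos(56.7°) = 200000 × 0.5490 = 109800 km².
True area of forest reserve: 210000 × cos(15.7°) = 210000 × 0.9627 = 202200 km².
Ratio = 109800 / 202200 ≈ 0.543.

0.543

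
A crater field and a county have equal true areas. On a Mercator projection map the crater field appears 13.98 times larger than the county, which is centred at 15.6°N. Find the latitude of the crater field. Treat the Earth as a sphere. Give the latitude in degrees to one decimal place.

75.1°

Mercator areal scale is sec²φ, so apparent-area ratio = sec²φ₁ / sec²φ₂ = cos²φ₂ / cos²φ₁.
cos²φ₂ / cos²φ₁ = 13.98  ⇒  cos φ₁ = cos 15.6° / √13.98 = 0.9632/3.739 = 0.2576.
φ₁ = arccos(0.2576) ≈ 75.1°.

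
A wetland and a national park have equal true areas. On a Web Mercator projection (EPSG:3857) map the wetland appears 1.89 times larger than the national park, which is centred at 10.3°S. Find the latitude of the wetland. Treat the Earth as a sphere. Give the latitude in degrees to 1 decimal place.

On Mercator, (apparent₁)/(apparent₂) = sec²φ₁ / sec²φ₂ when true areas are equal.
cos²φ₂ / cos²φ₁ = 1.89  ⇒  cos φ₁ = cos 10.3° / √1.89 = 0.9839/1.375 = 0.7157.
φ₁ = arccos(0.7157) ≈ 44.3°.

44.3°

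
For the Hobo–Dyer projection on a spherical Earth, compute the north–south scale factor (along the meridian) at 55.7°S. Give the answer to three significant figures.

The Hobo–Dyer projection is cylindrical equal-area with φ₀ = 37.5°. Cylindrical equal-area (φ₀ = 37.5°): h = cos φ / cos 37.5° along meridians, k = cos 37.5° / cos φ along parallels; h·k = 1.
h = cos 55.7° / cos 37.5° = 0.5635/0.7934 = 0.7103.

0.710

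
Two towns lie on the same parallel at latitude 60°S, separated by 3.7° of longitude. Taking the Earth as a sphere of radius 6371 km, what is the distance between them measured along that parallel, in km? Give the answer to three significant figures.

Arc length along a parallel = R cos φ · Δλ (with Δλ in radians).
= 6371 × cos 60° × (3.7° × π/180) = 6371 × 0.5000 × 0.06458 ≈ 206 km.

206 km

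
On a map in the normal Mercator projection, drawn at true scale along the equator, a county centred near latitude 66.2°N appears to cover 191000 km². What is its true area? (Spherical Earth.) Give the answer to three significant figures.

31100 km²

Mercator is conformal, so the point scale is isotropic: h = k = sec φ = 1/cos φ.
Areal scale = k² = sec²φ = 1/cos²(66.2°) = 1/0.4035² = 6.141.
True area = apparent / (areal scale) = 191000 / 6.141 ≈ 31100 km².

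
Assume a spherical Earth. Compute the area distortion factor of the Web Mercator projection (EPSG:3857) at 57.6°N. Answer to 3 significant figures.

For Mercator, h = k = sec φ (a conformal cylindrical projection has a single point scale, 1/cos φ).
Areal scale = k² = sec²φ = 1/cos²(57.6°) = 1/0.5358² = 3.483.

3.48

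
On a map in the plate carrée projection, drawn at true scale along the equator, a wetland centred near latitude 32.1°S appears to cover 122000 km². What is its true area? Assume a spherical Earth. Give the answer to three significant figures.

103000 km²

In the plate carrée (x = Rλ, y = Rφ), meridians are true-scale (h = 1) and parallels are stretched by k = sec φ.
Areal scale = h·k = 1 × sec φ; at 32.1°, h = 1.000, k = 1.180, so h·k = 1.180.
True area = apparent / (areal scale) = 122000 / 1.180 ≈ 103000 km².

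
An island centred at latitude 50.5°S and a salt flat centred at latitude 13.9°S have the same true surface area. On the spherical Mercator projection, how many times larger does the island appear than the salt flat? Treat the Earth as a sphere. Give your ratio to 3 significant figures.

On Mercator, area is exaggerated by sec²φ = 1/cos²φ.
At 50.5°: sec²(50.5°) = 1/0.6361² = 2.472.
At 13.9°: sec²(13.9°) = 1/0.9707² = 1.061.
Ratio = 2.472/1.061 = cos²(13.9°)/cos²(50.5°) ≈ 2.33.

2.33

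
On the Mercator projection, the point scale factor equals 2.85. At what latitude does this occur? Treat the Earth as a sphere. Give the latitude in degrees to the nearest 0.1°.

69.5°

Mercator scale is k = sec φ = 1/cos φ.
1/cos φ = 2.85  ⇒  cos φ = 0.3509  ⇒  φ = arccos(0.3509) ≈ 69.5°.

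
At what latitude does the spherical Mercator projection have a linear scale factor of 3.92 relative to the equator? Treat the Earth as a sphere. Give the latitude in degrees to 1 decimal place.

75.2°

Mercator scale is k = sec φ = 1/cos φ.
1/cos φ = 3.92  ⇒  cos φ = 0.2551  ⇒  φ = arccos(0.2551) ≈ 75.2°.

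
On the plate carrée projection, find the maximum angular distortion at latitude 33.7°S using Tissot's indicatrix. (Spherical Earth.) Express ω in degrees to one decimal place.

For the equirectangular projection with φ₀ = 0 (plate carrée), h = 1 along meridians and k = sec φ along parallels.
At 33.7°: h = 1.000, k = 1.202; principal scales a = 1.202, b = 1.000.
sin(ω/2) = (a − b)/(a + b) = 0.2020/2.202 = 0.09173, so ω = 2 arcsin(0.09173) ≈ 10.5°.

10.5°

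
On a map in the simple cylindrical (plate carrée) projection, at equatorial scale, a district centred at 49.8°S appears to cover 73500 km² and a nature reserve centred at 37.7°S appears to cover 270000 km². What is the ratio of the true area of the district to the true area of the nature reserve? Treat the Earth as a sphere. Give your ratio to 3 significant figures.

Plate carrée has h = 1 and k = sec φ, giving areal scale sec φ; true area = (apparent area) · cos φ.
True area of district: 73500 × cos(49.8°) = 73500 × 0.6455 = 47440 km².
True area of nature reserve: 270000 × cos(37.7°) = 270000 × 0.7912 = 213600 km².
Ratio = 47440 / 213600 ≈ 0.222.

0.222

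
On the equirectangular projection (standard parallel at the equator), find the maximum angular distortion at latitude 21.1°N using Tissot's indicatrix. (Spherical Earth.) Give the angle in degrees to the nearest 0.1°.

4.0°

In the plate carrée (x = Rλ, y = Rφ), meridians are true-scale (h = 1) and parallels are stretched by k = sec φ.
At 21.1°: h = 1.000, k = 1.072; principal scales a = 1.072, b = 1.000.
sin(ω/2) = (a − b)/(a + b) = 0.07186/2.072 = 0.03469, so ω = 2 arcsin(0.03469) ≈ 4.0°.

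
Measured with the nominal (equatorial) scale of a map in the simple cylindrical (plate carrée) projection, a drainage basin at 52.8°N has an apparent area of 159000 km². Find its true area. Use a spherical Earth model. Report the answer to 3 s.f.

In the plate carrée (x = Rλ, y = Rφ), meridians are true-scale (h = 1) and parallels are stretched by k = sec φ.
Areal scale = h·k = 1 × sec φ; at 52.8°, h = 1.000, k = 1.654, so h·k = 1.654.
True area = apparent / (areal scale) = 159000 / 1.654 ≈ 96100 km².

96100 km²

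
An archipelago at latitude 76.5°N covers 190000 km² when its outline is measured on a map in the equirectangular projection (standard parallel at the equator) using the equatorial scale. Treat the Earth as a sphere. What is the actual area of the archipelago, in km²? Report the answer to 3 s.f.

44400 km²

Plate carrée maps x = Rλ, y = Rφ. The meridian scale is h = 1 and the parallel scale is k = 1/cos φ = sec φ.
Areal scale = h·k = 1 × sec φ; at 76.5°, h = 1.000, k = 4.284, so h·k = 4.284.
True area = apparent / (areal scale) = 190000 / 4.284 ≈ 44400 km².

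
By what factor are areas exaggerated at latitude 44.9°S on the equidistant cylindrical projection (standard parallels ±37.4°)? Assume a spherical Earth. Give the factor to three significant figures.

1.12

In the equirectangular projection with standard parallel φ₀ = 37.4° (x = Rλ cos φ₀, y = Rφ), meridians are true-scale (h = 1) and the parallel scale is k = cos φ₀ / cos φ.
Areal scale = h·k = 1 × cos φ₀ / cos φ; at 44.9°, h = 1.000, k = 1.122, so h·k = 1.122.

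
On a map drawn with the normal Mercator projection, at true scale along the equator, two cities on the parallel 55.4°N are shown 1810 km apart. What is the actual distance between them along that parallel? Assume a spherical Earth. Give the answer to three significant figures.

Mercator is conformal, so the point scale is isotropic: h = k = sec φ = 1/cos φ.
Along the parallel at 55.4°, map distances are exaggerated by k = sec 55.4° = 1.761.
True distance = 1810 / 1.761 = 1810 × cos 55.4° ≈ 1030 km.

1030 km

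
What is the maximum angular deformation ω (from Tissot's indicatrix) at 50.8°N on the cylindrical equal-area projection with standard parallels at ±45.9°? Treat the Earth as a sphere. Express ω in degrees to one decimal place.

Cylindrical equal-area (φ₀ = 45.9°): h = cos φ / cos 45.9° along meridians, k = cos 45.9° / cos φ along parallels; h·k = 1.
At 50.8°: h = 0.9082, k = 1.101; principal scales a = 1.101, b = 0.9082.
sin(ω/2) = (a − b)/(a + b) = 0.1929/2.009 = 0.09599, so ω = 2 arcsin(0.09599) ≈ 11.0°.

11.0°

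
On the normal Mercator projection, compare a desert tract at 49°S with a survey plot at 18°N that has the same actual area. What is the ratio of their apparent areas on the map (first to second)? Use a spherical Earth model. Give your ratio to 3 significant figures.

2.10

Mercator is conformal with k = sec φ, so areal scale = k² = sec²φ.
At 49°: sec²(49°) = 1/0.6561² = 2.323.
At 18°: sec²(18°) = 1/0.9511² = 1.106.
Ratio = 2.323/1.106 = cos²(18°)/cos²(49°) ≈ 2.10.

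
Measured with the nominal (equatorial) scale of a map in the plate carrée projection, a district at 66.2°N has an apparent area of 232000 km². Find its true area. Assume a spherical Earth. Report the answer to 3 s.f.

In the plate carrée (x = Rλ, y = Rφ), meridians are true-scale (h = 1) and parallels are stretched by k = sec φ.
Areal scale = h·k = 1 × sec φ; at 66.2°, h = 1.000, k = 2.478, so h·k = 2.478.
True area = apparent / (areal scale) = 232000 / 2.478 ≈ 93600 km².

93600 km²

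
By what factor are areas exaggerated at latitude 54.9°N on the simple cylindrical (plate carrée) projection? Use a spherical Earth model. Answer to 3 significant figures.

For the equirectangular projection with φ₀ = 0 (plate carrée), h = 1 along meridians and k = sec φ along parallels.
Areal scale = h·k = 1 × sec φ; at 54.9°, h = 1.000, k = 1.739, so h·k = 1.739.

1.74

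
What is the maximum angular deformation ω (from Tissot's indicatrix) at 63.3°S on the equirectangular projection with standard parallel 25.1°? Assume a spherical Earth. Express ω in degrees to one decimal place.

In the equirectangular projection with standard parallel φ₀ = 25.1° (x = Rλ cos φ₀, y = Rφ), meridians are true-scale (h = 1) and the parallel scale is k = cos φ₀ / cos φ.
At 63.3°: h = 1.000, k = 2.015; principal scales a = 2.015, b = 1.000.
sin(ω/2) = (a − b)/(a + b) = 1.015/3.015 = 0.3367, so ω = 2 arcsin(0.3367) ≈ 39.4°.

39.4°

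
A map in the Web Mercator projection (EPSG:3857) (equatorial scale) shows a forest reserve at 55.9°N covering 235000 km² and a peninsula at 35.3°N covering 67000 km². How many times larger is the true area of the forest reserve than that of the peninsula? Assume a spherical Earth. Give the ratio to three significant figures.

Mercator's areal exaggeration is sec²φ; hence true area = (apparent area) · cos²φ.
True area of forest reserve: 235000 × cos²(55.9°) = 235000 × 0.3143 = 73860 km².
True area of peninsula: 67000 × cos²(35.3°) = 67000 × 0.6661 = 44630 km².
Ratio = 73860 / 44630 ≈ 1.66.

1.66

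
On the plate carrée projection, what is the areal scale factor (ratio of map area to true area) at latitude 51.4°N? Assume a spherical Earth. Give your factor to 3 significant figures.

For the equirectangular projection with φ₀ = 0 (plate carrée), h = 1 along meridians and k = sec φ along parallels.
Areal scale = h·k = 1 × sec φ; at 51.4°, h = 1.000, k = 1.603, so h·k = 1.603.

1.60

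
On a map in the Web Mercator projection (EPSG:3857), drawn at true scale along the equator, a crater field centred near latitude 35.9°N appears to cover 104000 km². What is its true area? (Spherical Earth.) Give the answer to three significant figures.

68200 km²

Mercator is conformal, so the point scale is isotropic: h = k = sec φ = 1/cos φ.
Areal scale = k² = sec²φ = 1/cos²(35.9°) = 1/0.8100² = 1.524.
True area = apparent / (areal scale) = 104000 / 1.524 ≈ 68200 km².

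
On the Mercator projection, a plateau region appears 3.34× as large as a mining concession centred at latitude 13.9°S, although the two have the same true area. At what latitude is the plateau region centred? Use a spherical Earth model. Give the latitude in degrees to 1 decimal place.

57.9°

Mercator areal scale is sec²φ, so apparent-area ratio = sec²φ₁ / sec²φ₂ = cos²φ₂ / cos²φ₁.
cos²φ₂ / cos²φ₁ = 3.34  ⇒  cos φ₁ = cos 13.9° / √3.34 = 0.9707/1.828 = 0.5312.
φ₁ = arccos(0.5312) ≈ 57.9°.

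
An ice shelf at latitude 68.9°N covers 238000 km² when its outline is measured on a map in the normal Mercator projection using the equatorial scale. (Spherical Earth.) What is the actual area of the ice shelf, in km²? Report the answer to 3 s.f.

30800 km²

Mercator is conformal, so the point scale is isotropic: h = k = sec φ = 1/cos φ.
Areal scale = k² = sec²φ = 1/cos²(68.9°) = 1/0.3600² = 7.716.
True area = apparent / (areal scale) = 238000 / 7.716 ≈ 30800 km².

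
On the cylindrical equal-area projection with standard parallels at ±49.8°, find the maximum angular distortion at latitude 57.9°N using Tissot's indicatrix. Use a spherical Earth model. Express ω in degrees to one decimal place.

A cylindrical equal-area projection with standard parallel φ₀ has meridian scale h = cos φ / cos φ₀ and parallel scale k = cos φ₀ / cos φ (so areas are preserved, h·k = 1).
At 57.9°: h = 0.8233, k = 1.215; principal scales a = 1.215, b = 0.8233.
sin(ω/2) = (a − b)/(a + b) = 0.3913/2.038 = 0.1920, so ω = 2 arcsin(0.1920) ≈ 22.1°.

22.1°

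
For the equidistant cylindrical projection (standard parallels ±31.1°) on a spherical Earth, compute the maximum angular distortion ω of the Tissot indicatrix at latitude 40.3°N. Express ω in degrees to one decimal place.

The equidistant cylindrical projection with φ₀ = 31.1° has h = 1 (meridians true) and k = cos φ₀ / cos φ along parallels.
At 40.3°: h = 1.000, k = 1.123; principal scales a = 1.123, b = 1.000.
sin(ω/2) = (a − b)/(a + b) = 0.1227/2.123 = 0.05782, so ω = 2 arcsin(0.05782) ≈ 6.6°.

6.6°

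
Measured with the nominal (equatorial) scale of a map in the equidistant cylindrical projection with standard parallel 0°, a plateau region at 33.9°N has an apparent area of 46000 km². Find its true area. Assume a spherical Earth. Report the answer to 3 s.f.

38200 km²

In the plate carrée (x = Rλ, y = Rφ), meridians are true-scale (h = 1) and parallels are stretched by k = sec φ.
Areal scale = h·k = 1 × sec φ; at 33.9°, h = 1.000, k = 1.205, so h·k = 1.205.
True area = apparent / (areal scale) = 46000 / 1.205 ≈ 38200 km².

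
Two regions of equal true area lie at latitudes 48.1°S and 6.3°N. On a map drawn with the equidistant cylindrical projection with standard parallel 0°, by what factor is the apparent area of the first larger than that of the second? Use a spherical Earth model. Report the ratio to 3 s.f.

1.49

Plate carrée maps x = Rλ, y = Rφ. The meridian scale is h = 1 and the parallel scale is k = 1/cos φ = sec φ.
Areal scale at 48.1°: h·k = 1.000 × 1.497 = 1.497.
Areal scale at 6.3°: h·k = 1.000 × 1.006 = 1.006.
Ratio = 1.497/1.006 ≈ 1.49.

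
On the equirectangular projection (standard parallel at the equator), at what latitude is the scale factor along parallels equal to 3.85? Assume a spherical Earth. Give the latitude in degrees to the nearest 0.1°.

Plate carrée: h = 1, k = sec φ along parallels.
sec φ = 3.85  ⇒  cos φ = 0.2597  ⇒  φ ≈ 74.9°.

74.9°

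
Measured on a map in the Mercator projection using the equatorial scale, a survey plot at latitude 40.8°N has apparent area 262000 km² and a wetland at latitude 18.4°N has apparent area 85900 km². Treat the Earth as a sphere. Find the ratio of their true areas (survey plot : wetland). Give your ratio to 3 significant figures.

On Mercator the areal scale is sec²φ, so true area = apparent × cos²φ.
True area of survey plot: 262000 × cos²(40.8°) = 262000 × 0.5730 = 150100 km².
True area of wetland: 85900 × cos²(18.4°) = 85900 × 0.9004 = 77340 km².
Ratio = 150100 / 77340 ≈ 1.94.

1.94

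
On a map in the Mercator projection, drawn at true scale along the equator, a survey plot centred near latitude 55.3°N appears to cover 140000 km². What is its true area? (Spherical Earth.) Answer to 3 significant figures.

The Mercator projection is conformal; its linear scale factor is the same in every direction and equals sec φ = 1/cos φ.
Areal scale = k² = sec²φ = 1/cos²(55.3°) = 1/0.5693² = 3.086.
True area = apparent / (areal scale) = 140000 / 3.086 ≈ 45400 km².

45400 km²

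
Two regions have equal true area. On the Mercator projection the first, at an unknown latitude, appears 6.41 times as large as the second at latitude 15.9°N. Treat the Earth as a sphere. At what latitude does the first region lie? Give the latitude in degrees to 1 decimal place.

On Mercator, (apparent₁)/(apparent₂) = sec²φ₁ / sec²φ₂ when true areas are equal.
cos²φ₂ / cos²φ₁ = 6.41  ⇒  cos φ₁ = cos 15.9° / √6.41 = 0.9617/2.532 = 0.3799.
φ₁ = arccos(0.3799) ≈ 67.7°.

67.7°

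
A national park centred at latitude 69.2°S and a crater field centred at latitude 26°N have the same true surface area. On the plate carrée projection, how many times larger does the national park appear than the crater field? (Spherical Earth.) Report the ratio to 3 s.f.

2.53

Plate carrée maps x = Rλ, y = Rφ. The meridian scale is h = 1 and the parallel scale is k = 1/cos φ = sec φ.
Areal scale at 69.2°: h·k = 1.000 × 2.816 = 2.816.
Areal scale at 26°: h·k = 1.000 × 1.113 = 1.113.
Ratio = 2.816/1.113 ≈ 2.53.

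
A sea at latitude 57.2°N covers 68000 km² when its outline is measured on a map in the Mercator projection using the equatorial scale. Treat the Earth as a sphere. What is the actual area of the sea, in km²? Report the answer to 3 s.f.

20000 km²

The Mercator projection is conformal; its linear scale factor is the same in every direction and equals sec φ = 1/cos φ.
Areal scale = k² = sec²φ = 1/cos²(57.2°) = 1/0.5417² = 3.408.
True area = apparent / (areal scale) = 68000 / 3.408 ≈ 20000 km².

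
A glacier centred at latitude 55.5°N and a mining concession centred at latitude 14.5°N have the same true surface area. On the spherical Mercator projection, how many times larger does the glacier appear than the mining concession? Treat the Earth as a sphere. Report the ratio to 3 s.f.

On Mercator, area is exaggerated by sec²φ = 1/cos²φ.
At 55.5°: sec²(55.5°) = 1/0.5664² = 3.117.
At 14.5°: sec²(14.5°) = 1/0.9681² = 1.067.
Ratio = 3.117/1.067 = cos²(14.5°)/cos²(55.5°) ≈ 2.92.

2.92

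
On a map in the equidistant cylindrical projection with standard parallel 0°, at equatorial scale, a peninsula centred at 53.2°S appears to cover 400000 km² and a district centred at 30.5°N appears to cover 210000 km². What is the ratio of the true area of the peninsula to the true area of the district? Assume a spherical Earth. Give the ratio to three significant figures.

1.32

Plate carrée has h = 1 and k = sec φ, giving areal scale sec φ; true area = (apparent area) · cos φ.
True area of peninsula: 400000 × cos(53.2°) = 400000 × 0.5990 = 239600 km².
True area of district: 210000 × cos(30.5°) = 210000 × 0.8616 = 180900 km².
Ratio = 239600 / 180900 ≈ 1.32.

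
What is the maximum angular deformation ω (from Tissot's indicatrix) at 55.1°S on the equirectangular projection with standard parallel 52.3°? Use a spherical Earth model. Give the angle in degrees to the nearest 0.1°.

In the equirectangular projection with standard parallel φ₀ = 52.3° (x = Rλ cos φ₀, y = Rφ), meridians are true-scale (h = 1) and the parallel scale is k = cos φ₀ / cos φ.
At 55.1°: h = 1.000, k = 1.069; principal scales a = 1.069, b = 1.000.
sin(ω/2) = (a − b)/(a + b) = 0.06883/2.069 = 0.03327, so ω = 2 arcsin(0.03327) ≈ 3.8°.

3.8°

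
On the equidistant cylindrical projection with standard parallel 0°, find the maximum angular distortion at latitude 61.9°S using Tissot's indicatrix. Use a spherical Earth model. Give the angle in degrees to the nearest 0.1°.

42.2°

In the plate carrée (x = Rλ, y = Rφ), meridians are true-scale (h = 1) and parallels are stretched by k = sec φ.
At 61.9°: h = 1.000, k = 2.123; principal scales a = 2.123, b = 1.000.
sin(ω/2) = (a − b)/(a + b) = 1.123/3.123 = 0.3596, so ω = 2 arcsin(0.3596) ≈ 42.2°.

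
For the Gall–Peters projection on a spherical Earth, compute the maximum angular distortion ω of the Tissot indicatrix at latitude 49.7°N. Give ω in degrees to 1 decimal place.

The Gall–Peters projection is cylindrical equal-area with φ₀ = 45°. Cylindrical equal-area (φ₀ = 45°): h = cos φ / cos 45° along meridians, k = cos 45° / cos φ along parallels; h·k = 1.
At 49.7°: h = 0.9147, k = 1.093; principal scales a = 1.093, b = 0.9147.
sin(ω/2) = (a − b)/(a + b) = 0.1786/2.008 = 0.08892, so ω = 2 arcsin(0.08892) ≈ 10.2°.

10.2°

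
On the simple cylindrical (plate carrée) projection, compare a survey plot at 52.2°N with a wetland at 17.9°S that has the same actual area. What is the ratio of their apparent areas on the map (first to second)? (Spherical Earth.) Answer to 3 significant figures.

In the plate carrée (x = Rλ, y = Rφ), meridians are true-scale (h = 1) and parallels are stretched by k = sec φ.
Areal scale at 52.2°: h·k = 1.000 × 1.632 = 1.632.
Areal scale at 17.9°: h·k = 1.000 × 1.051 = 1.051.
Ratio = 1.632/1.051 ≈ 1.55.

1.55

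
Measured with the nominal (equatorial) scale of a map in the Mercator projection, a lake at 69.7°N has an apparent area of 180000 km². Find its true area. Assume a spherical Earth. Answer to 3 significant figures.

21700 km²

Mercator is conformal, so the point scale is isotropic: h = k = sec φ = 1/cos φ.
Areal scale = k² = sec²φ = 1/cos²(69.7°) = 1/0.3469² = 8.308.
True area = apparent / (areal scale) = 180000 / 8.308 ≈ 21700 km².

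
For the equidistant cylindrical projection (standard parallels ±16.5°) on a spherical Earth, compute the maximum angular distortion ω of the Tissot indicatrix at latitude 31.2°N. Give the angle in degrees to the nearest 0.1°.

6.5°

With standard parallel φ₀ = 16.5°, the equirectangular projection gives x = Rλ cos φ₀, y = Rφ, so h = 1 and k = cos 16.5° / cos φ.
At 31.2°: h = 1.000, k = 1.121; principal scales a = 1.121, b = 1.000.
sin(ω/2) = (a − b)/(a + b) = 0.1209/2.121 = 0.05703, so ω = 2 arcsin(0.05703) ≈ 6.5°.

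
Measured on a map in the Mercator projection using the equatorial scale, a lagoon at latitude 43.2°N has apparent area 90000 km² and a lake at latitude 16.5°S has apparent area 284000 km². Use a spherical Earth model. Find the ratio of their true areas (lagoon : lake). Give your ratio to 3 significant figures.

Mercator's areal exaggeration is sec²φ; hence true area = (apparent area) · cos²φ.
True area of lagoon: 90000 × cos²(43.2°) = 90000 × 0.5314 = 47830 km².
True area of lake: 284000 × cos²(16.5°) = 284000 × 0.9193 = 261100 km².
Ratio = 47830 / 261100 ≈ 0.183.

0.183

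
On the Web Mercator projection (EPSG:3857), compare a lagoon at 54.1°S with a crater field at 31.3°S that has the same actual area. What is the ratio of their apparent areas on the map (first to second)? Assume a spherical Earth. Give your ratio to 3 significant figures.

Mercator is conformal with k = sec φ, so areal scale = k² = sec²φ.
At 54.1°: sec²(54.1°) = 1/0.5864² = 2.908.
At 31.3°: sec²(31.3°) = 1/0.8545² = 1.370.
Ratio = 2.908/1.370 = cos²(31.3°)/cos²(54.1°) ≈ 2.12.

2.12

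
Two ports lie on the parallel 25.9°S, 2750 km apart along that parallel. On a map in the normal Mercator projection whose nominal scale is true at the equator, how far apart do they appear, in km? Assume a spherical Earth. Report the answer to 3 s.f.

For Mercator, h = k = sec φ (a conformal cylindrical projection has a single point scale, 1/cos φ).
Along the parallel, k = sec 25.9° = 1/0.8996 = 1.112.
Map distance = 2750 × 1.112 ≈ 3060 km.

3060 km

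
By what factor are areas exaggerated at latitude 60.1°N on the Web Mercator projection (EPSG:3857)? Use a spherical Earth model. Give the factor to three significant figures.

For Mercator, h = k = sec φ (a conformal cylindrical projection has a single point scale, 1/cos φ).
Areal scale = k² = sec²φ = 1/cos²(60.1°) = 1/0.4985² = 4.024.

4.02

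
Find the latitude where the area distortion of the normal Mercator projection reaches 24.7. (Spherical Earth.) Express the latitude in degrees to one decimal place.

78.4°

Mercator areal scale is sec²φ.
sec²φ = 24.7  ⇒  cos²φ = 0.04049  ⇒  cos φ = 0.2012.
φ = arccos(0.2012) ≈ 78.4°.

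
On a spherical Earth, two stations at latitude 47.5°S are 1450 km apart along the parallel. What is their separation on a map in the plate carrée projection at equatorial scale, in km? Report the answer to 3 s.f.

2150 km

In the plate carrée (x = Rλ, y = Rφ), meridians are true-scale (h = 1) and parallels are stretched by k = sec φ.
Along the parallel, k = sec 47.5° = 1/0.6756 = 1.480.
Map distance = 1450 × 1.480 ≈ 2150 km.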